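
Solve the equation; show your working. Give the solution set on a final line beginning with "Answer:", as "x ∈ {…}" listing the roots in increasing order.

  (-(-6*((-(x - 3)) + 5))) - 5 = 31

Step 1. [(-(-6*((-(x - 3)) + 5))) - 5 = 31] -5 is outermost — add 5 both sides, so sub: -(-6*((-(x - 3)) + 5)) = 36.
Step 2. [-(-6*((-(x - 3)) + 5)) = 36] LHS negated; negate both sides, so neg: -6*((-(x - 3)) + 5) = -36.
Step 3. [-6*((-(x - 3)) + 5) = -36] divide by the outer -6, so div: (-(x - 3)) + 5 = 6.
Step 4. [(-(x - 3)) + 5 = 6] 5 comes off first (subtract 5) ⇒ sub: -(x - 3) = 1.
Step 5. [-(x - 3) = 1] flip signs both sides, so neg: x - 3 = -1.
Step 6. [x - 3 = -1] -3 is outermost — add 3 both sides, so sub: x = 2.

Answer: x ∈ {2}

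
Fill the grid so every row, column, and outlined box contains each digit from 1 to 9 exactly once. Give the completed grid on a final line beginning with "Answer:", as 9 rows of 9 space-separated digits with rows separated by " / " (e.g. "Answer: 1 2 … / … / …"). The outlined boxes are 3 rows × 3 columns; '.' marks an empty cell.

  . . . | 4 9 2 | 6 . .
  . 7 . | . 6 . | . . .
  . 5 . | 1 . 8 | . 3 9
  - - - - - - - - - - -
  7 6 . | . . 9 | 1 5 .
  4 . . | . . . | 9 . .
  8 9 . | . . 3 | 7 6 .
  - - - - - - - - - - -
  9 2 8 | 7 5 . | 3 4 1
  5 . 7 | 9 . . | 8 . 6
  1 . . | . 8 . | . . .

Step 1. [r8c8∈{2}] nothing but 2 survives at r8c8. So r8c8=2.
Step 2. [r1c9∈{5,7,8}] row 1 places 5 nowhere but r1c9 ⇒ r1c9=5.
Step 3. [r5c8∈{8}] r5c8 has the single candidate 8, so r5c8=8.
Step 4. [r9c3∈{3,4,6}] box 7 places 6 nowhere but r9c3, so r9c3=6.
Step 5. [r1c1∈{3}] r1c1's peers cover all but 3. So r1c1=3.
Step 6. [r1c3∈{1}] r1c3's peers cover all but 1, so r1c3=1.
Step 7. [r2c1∈{2}] r2c1's peers cover all but 2 ⇒ r2c1=2.
Step 8. [r6c5∈{1,2,4}] r6c5 is the only open cell in row 6 admitting 1. So r6c5=1.
Step 9. [r9c4∈{2,3}] 2 has one home in row 9: r9c4 ⇒ r9c4=2.
Step 10. [r6c4∈{5}] r6c4 is down to just 5, so r6c4=5.
Step 11. [r2c7∈{4}] r2c7's peers cover all but 4 ⇒ r2c7=4.
Step 12. [r9c2∈{3,4}] row 9 places 3 nowhere but r9c2 ⇒ r9c2=3.
Step 13. [r4c5∈{2,4}] box 5 places 4 nowhere but r4c5, so r4c5=4.
Step 14. [r6c3∈{2}] r6c3 is down to just 2 ⇒ r6c3=2.
Step 15. [r5c5∈{2,7}] 2 has one home in col 5: r5c5 ⇒ r5c5=2.
Step 16. [r4c3∈{3}] nothing but 3 survives at r4c3. So r4c3=3.
Step 17. [r8c2∈{4}] r8c2 is down to just 4, so r8c2=4.
Step 18. [r1c8∈{7}] nothing but 7 survives at r1c8 ⇒ r1c8=7.
Step 19. [r5c4∈{6}] only 6 remains possible at r5c4 ⇒ r5c4=6.
Step 20. [r9c7∈{5}] nothing but 5 survives at r9c7 ⇒ r9c7=5.
Step 21. [r5c3∈{5}] nothing but 5 survives at r5c3. So r5c3=5.
Step 22. [r9c8∈{9}] only 9 remains possible at r9c8. So r9c8=9.
Step 23. [r3c7∈{2}] only 2 remains possible at r3c7 ⇒ r3c7=2.
Step 24. [r2c9∈{8}] nothing but 8 survives at r2c9, so r2c9=8.
Step 25. [r4c4∈{8}] nothing but 8 survives at r4c4 ⇒ r4c4=8.
Step 26. [r7c6∈{6}] only 6 remains possible at r7c6. So r7c6=6.
Step 27. [r1c2∈{8}] r1c2 has the single candidate 8 ⇒ r1c2=8.
Step 28. [r2c3∈{9}] r2c3 is down to just 9 ⇒ r2c3=9.
Step 29. [r5c6∈{7}] r5c6's peers cover all but 7 ⇒ r5c6=7.
Step 30. [r2c6∈{5}] r2c6's peers cover all but 5. So r2c6=5.
Step 31. [r2c8∈{1}] r2c8 has the single candidate 1. So r2c8=1.
Step 32. [r3c5∈{7}] only 7 remains possible at r3c5, so r3c5=7.
Step 33. [r4c9∈{2}] r4c9 has the single candidate 2, so r4c9=2.
Step 34. [r9c6∈{4}] nothing but 4 survives at r9c6. So r9c6=4.
Step 35. [r5c9∈{3}] nothing but 3 survives at r5c9. So r5c9=3.
Step 36. [r9c9∈{7}] r9c9 has the single candidate 7, so r9c9=7.
Step 37. [r3c1∈{6}] r3c1's peers cover all but 6 ⇒ r3c1=6.
Step 38. [r2c4∈{3}] only 3 remains possible at r2c4, so r2c4=3.
Step 39. [r8c5∈{3}] r8c5 has the single candidate 3. So r8c5=3.
Step 40. [r6c9∈{4}] r6c9 has the single candidate 4. So r6c9=4.
Step 41. [r3c3∈{4}] nothing but 4 survives at r3c3 ⇒ r3c3=4.
Step 42. [r5c2∈{1}] r5c2 has the single candidate 1 ⇒ r5c2=1.
Step 43. [r8c6∈{1}] r8c6 has the single candidate 1. So r8c6=1.

Answer: 3 8 1 4 9 2 6 7 5 / 2 7 9 3 6 5 4 1 8 / 6 5 4 1 7 8 2 3 9 / 7 6 3 8 4 9 1 5 2 / 4 1 5 6 2 7 9 8 3 / 8 9 2 5 1 3 7 6 4 / 9 2 8 7 5 6 3 4 1 / 5 4 7 9 3 1 8 2 6 / 1 3 6 2 8 4 5 9 7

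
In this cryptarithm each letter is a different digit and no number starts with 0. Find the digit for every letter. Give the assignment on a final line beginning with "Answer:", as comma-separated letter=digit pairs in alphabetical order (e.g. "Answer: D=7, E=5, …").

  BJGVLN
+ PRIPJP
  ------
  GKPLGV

Step 1. [col 1: N + P ≡ V (mod 10)] column 1 (N + P ≡ V (mod 10), carry-in 0) doesn't pin V yet; pick V=7 and continue, so V=7.
Step 2. [col 1: N + P ≡ V (mod 10)] several values work for N in column 1 (N + P ≡ V (mod 10), carry-in 0); try N=6. So N=6.
Step 3. [col 1: N + P ≡ V (mod 10)] in column 1 we have N+P≡V with carry-in 0; given N=6, V=7 and digits 6,7 already taken and all letters distinct, that pins P to 1, so P=1.
Step 4. [col 2: L + J ≡ G (mod 10)] no forcing yet in column 2 (carry-in 0); G=3 is free and consistent — try it, so G=3.
Step 5. [col 2: L + J ≡ G (mod 10)] J=4 is one option consistent with column 2 (L + J ≡ G (mod 10), carry-in 0) — take it ⇒ J=4.
Step 6. [col 2: L + J ≡ G (mod 10)] in column 2 we have L+J≡G with carry-in 0; given J=4, G=3 and digits 1,3,4,6,7 already taken and all letters distinct, that pins L to 9, so L=9.
Step 7. [col 4: G + I ≡ P (mod 10)] from column 4 (G=3, P=1, carry-in 0, digits 1,3,4,6,7,9 already taken and all letters distinct): I must equal 8, so I=8.
Step 8. [col 5: J + R ≡ K (mod 10)] no forcing yet in column 5 (carry-in 1); R=0 is free and consistent — try it, so R=0.
Step 9. [col 5: J + R ≡ K (mod 10)] in column 5 we have J+R≡K with carry-in 1; given J=4, R=0 and digits 0,1,3,4,6,7,8,9 already taken and all letters distinct, that pins K to 5, so K=5.
Step 10. [col 6: B + P ≡ G (mod 10)] in column 6 we have B+P≡G with carry-in 0; given P=1, G=3 and digits 0,1,3,4,5,6,7,8,9 already taken and all letters distinct, that pins B to 2 ⇒ B=2.

Answer: B=2, G=3, I=8, J=4, K=5, L=9, N=6, P=1, R=0, V=7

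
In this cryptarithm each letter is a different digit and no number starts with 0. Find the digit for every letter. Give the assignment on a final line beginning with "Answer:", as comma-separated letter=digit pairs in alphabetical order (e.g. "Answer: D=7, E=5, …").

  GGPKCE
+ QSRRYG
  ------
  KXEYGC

Step 1. [col 1: E + G ≡ C (mod 10)] several values work for E in column 1 (E + G ≡ C (mod 10), carry-in 0); try E=8 ⇒ E=8.
Step 2. [col 1: E + G ≡ C (mod 10)] several values work for G in column 1 (E + G ≡ C (mod 10), carry-in 0); try G=1. So G=1.
Step 3. [col 1: E + G ≡ C (mod 10)] column 1 reads E+G+carry(0)=C with E=8, G=1; with digits 1,8 already taken and all letters distinct, the only value for C is 9, so C=9.
Step 4. [col 2: C + Y ≡ G (mod 10)] column 2 reads C+Y+carry(0)=G with C=9, G=1; with digits 1,8,9 already taken and all letters distinct, the only value for Y is 2. So Y=2.
Step 5. [col 3: K + R ≡ Y (mod 10)] column 3 (K + R ≡ Y (mod 10), carry-in 1) doesn't pin R yet; pick R=7 and continue ⇒ R=7.
Step 6. [col 3: K + R ≡ Y (mod 10)] column 3 reads K+R+carry(1)=Y with R=7, Y=2; with digits 1,2,7,8,9 already taken and all letters distinct, the only value for K is 4 ⇒ K=4.
Step 7. [col 4: P + R ≡ E (mod 10)] from column 4 (R=7, E=8, carry-in 1, digits 1,2,4,7,8,9 already taken and all letters distinct): P must equal 0, so P=0.
Step 8. [col 5: G + S ≡ X (mod 10)] from column 5 (G=1, carry-in 0, digits 0,1,2,4,7,8,9 already taken and all letters distinct): X must equal 6, so X=6.
Step 9. [col 5: G + S ≡ X (mod 10)] column 5: given G=1, X=6, carry-in 0, and digits 0,1,2,4,6,7,8,9 already taken and all letters distinct, G+S≡X (mod 10) forces S=5, so S=5.
Step 10. [col 6: G + Q ≡ K (mod 10)] column 6 reads G+Q+carry(0)=K with G=1, K=4; with digits 0,1,2,4,5,6,7,8,9 already taken and all letters distinct, the only value for Q is 3 ⇒ Q=3.

Answer: C=9, E=8, G=1, K=4, P=0, Q=3, R=7, S=5, X=6, Y=2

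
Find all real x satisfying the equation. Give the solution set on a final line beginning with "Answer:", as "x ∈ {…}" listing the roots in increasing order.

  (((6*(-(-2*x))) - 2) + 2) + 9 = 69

Step 1. [(((6*(-(-2*x))) - 2) + 2) + 9 = 69] peel the +9: subtract 9 from each side. So sub: ((6*(-(-2*x))) - 2) + 2 = 60.
Step 2. [((6*(-(-2*x))) - 2) + 2 = 60] +2 is outermost — subtract 2 both sides. So sub: (6*(-(-2*x))) - 2 = 58.
Step 3. [(6*(-(-2*x))) - 2 = 58] add 2: x sits inside (… - 2), so sub: 6*(-(-2*x)) = 60.
Step 4. [6*(-(-2*x)) = 60] 6·(inner) — divide through by 6. So div: -(-2*x) = 10.
Step 5. [-(-2*x) = 10] flip signs both sides. So neg: -2*x = -10.
Step 6. [-2*x = -10] -2 out front; divide by -2 ⇒ div: x = 5.

Answer: x ∈ {5}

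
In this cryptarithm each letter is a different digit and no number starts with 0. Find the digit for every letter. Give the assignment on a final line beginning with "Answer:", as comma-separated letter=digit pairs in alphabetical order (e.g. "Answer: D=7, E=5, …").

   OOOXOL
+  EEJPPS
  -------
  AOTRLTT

Step 1. [col 1: L + S ≡ T (mod 10)] S=7 is one option consistent with column 1 (L + S ≡ T (mod 10), carry-in 0) — take it, so S=7.
Step 2. [A] adding two 6-digit numbers gives at most 6+1 digits, and here it does — A is that final carry and must be 1 ⇒ A=1.
Step 3. [col 1: L + S ≡ T (mod 10)] several values work for L in column 1 (L + S ≡ T (mod 10), carry-in 0); try L=5 ⇒ L=5.
Step 4. [col 1: L + S ≡ T (mod 10)] from column 1 (L=5, S=7, carry-in 0, digits 1,5,7 already taken and all letters distinct): T must equal 2, so T=2.
Step 5. [col 2: O + P ≡ T (mod 10)] no forcing yet in column 2 (carry-in 1); P=8 is free and consistent — try it, so P=8.
Step 6. [col 2: O + P ≡ T (mod 10)] column 2: given P=8, T=2, carry-in 1, and digits 1,2,5,7,8 already taken and all letters distinct, O+P≡T (mod 10) forces O=3 ⇒ O=3.
Step 7. [col 3: X + P ≡ L (mod 10)] column 3 reads X+P+carry(1)=L with P=8, L=5; with digits 1,2,3,5,7,8 already taken and all letters distinct, the only value for X is 6. So X=6.
Step 8. [col 4: O + J ≡ R (mod 10)] column 4 reads O+J+carry(1)=R with O=3; with digits 1,2,3,5,6,7,8 already taken and all letters distinct, the only value for R is 4, so R=4.
Step 9. [col 4: O + J ≡ R (mod 10)] from column 4 (O=3, R=4, carry-in 1, digits 1,2,3,4,5,6,7,8 already taken and all letters distinct): J must equal 0 ⇒ J=0.
Step 10. [col 5: O + E ≡ T (mod 10)] column 5: given O=3, T=2, carry-in 0, and digits 0,1,2,3,4,5,6,7,8 already taken and all letters distinct, O+E≡T (mod 10) forces E=9, so E=9.

Answer: A=1, E=9, J=0, L=5, O=3, P=8, R=4, S=7, T=2, X=6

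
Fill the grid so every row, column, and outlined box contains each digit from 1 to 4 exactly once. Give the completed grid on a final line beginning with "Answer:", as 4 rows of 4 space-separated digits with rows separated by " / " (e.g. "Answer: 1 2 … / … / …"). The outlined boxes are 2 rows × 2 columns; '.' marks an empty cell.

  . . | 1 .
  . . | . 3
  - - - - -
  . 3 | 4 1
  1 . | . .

Step 1. [r2c3∈{2}] r2c3 is down to just 2, so r2c3=2.
Step 2. [r2c1∈{4}] only 4 remains possible at r2c1, so r2c1=4.
Step 3. [r3c1∈{2}] only 2 remains possible at r3c1. So r3c1=2.
Step 4. [r1c4∈{4}] nothing but 4 survives at r1c4 ⇒ r1c4=4.
Step 5. [r1c2∈{2}] r1c2's peers cover all but 2 ⇒ r1c2=2.
Step 6. [r2c2∈{1}] nothing but 1 survives at r2c2, so r2c2=1.
Step 7. [r4c3∈{3}] r4c3 is down to just 3. So r4c3=3.
Step 8. [r4c4∈{2}] only 2 remains possible at r4c4, so r4c4=2.
Step 9. [r4c2∈{4}] r4c2 has the single candidate 4 ⇒ r4c2=4.
Step 10. [r1c1∈{3}] r1c1's peers cover all but 3. So r1c1=3.

Answer: 3 2 1 4 / 4 1 2 3 / 2 3 4 1 / 1 4 3 2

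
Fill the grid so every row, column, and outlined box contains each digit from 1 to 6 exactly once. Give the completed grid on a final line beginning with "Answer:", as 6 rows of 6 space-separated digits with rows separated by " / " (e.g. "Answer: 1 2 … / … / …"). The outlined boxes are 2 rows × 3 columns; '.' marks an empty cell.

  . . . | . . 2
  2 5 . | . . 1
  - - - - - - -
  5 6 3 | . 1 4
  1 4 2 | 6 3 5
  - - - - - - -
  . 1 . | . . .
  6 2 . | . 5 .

Step 1. [r6c3∈{4}] r6c3's peers cover all but 4. So r6c3=4.
Step 2. [r2c4∈{3,4}] 3 has one home in row 2: r2c4. So r2c4=3.
Step 3. [r2c5∈{4,6}] 4 has one home in row 2: r2c5. So r2c5=4.
Step 4. [r5c1∈{3}] only 3 remains possible at r5c1 ⇒ r5c1=3.
Step 5. [r1c5∈{6}] r1c5 has the single candidate 6, so r1c5=6.
Step 6. [r3c4∈{2}] r3c4 has the single candidate 2, so r3c4=2.
Step 7. [r6c6∈{3}] r6c6 is down to just 3, so r6c6=3.
Step 8. [r1c3∈{1}] only 1 remains possible at r1c3, so r1c3=1.
Step 9. [r5c3∈{5}] r5c3's peers cover all but 5, so r5c3=5.
Step 10. [r1c1∈{4}] r1c1 has the single candidate 4 ⇒ r1c1=4.
Step 11. [r1c2∈{3}] r1c2 is down to just 3. So r1c2=3.
Step 12. [r5c5∈{2}] r5c5 has the single candidate 2, so r5c5=2.
Step 13. [r1c4∈{5}] r1c4 has the single candidate 5 ⇒ r1c4=5.
Step 14. [r2c3∈{6}] r2c3 is down to just 6. So r2c3=6.
Step 15. [r5c4∈{4}] nothing but 4 survives at r5c4. So r5c4=4.
Step 16. [r5c6∈{6}] nothing but 6 survives at r5c6. So r5c6=6.
Step 17. [r6c4∈{1}] r6c4 is down to just 1 ⇒ r6c4=1.

Answer: 4 3 1 5 6 2 / 2 5 6 3 4 1 / 5 6 3 2 1 4 / 1 4 2 6 3 5 / 3 1 5 4 2 6 / 6 2 4 1 5 3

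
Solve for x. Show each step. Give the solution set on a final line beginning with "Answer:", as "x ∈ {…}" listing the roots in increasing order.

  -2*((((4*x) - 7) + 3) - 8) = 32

Step 1. [-2*((((4*x) - 7) + 3) - 8) = 32] leading coefficient -2: divide by -2. So div: (((4*x) - 7) + 3) - 8 = -16.
Step 2. [(((4*x) - 7) + 3) - 8 = -16] 8 comes off first (add 8) ⇒ sub: ((4*x) - 7) + 3 = -8.
Step 3. [((4*x) - 7) + 3 = -8] peel the +3: subtract 3 from each side, so sub: (4*x) - 7 = -11.
Step 4. [(4*x) - 7 = -11] -7 is outermost — add 7 both sides ⇒ sub: 4*x = -4.
Step 5. [4*x = -4] LHS = 4·(…); ÷4 both sides. So div: x = -1.

Answer: x ∈ {-1}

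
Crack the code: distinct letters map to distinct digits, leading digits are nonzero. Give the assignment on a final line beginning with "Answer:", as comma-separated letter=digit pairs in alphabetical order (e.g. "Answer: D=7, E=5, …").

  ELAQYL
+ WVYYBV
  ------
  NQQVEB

Step 1. [col 1: L + V ≡ B (mod 10)] column 1 (L + V ≡ B (mod 10), carry-in 0) doesn't pin V yet; pick V=3 and continue. So V=3.
Step 2. [col 1: L + V ≡ B (mod 10)] column 1 (L + V ≡ B (mod 10), carry-in 0) doesn't pin B yet; pick B=9 and continue. So B=9.
Step 3. [col 1: L + V ≡ B (mod 10)] column 1 reads L+V+carry(0)=B with V=3, B=9; with digits 3,9 already taken and all letters distinct, the only value for L is 6. So L=6.
Step 4. [col 2: Y + B ≡ E (mod 10)] column 2 (Y + B ≡ E (mod 10), carry-in 0) doesn't pin E yet; pick E=1 and continue ⇒ E=1.
Step 5. [col 2: Y + B ≡ E (mod 10)] column 2: given B=9, E=1, carry-in 0, and digits 1,3,6,9 already taken and all letters distinct, Y+B≡E (mod 10) forces Y=2 ⇒ Y=2.
Step 6. [col 3: Q + Y ≡ V (mod 10)] column 3 reads Q+Y+carry(1)=V with Y=2, V=3; with digits 1,2,3,6,9 already taken and all letters distinct, the only value for Q is 0, so Q=0.
Step 7. [col 4: A + Y ≡ Q (mod 10)] from column 4 (Y=2, Q=0, carry-in 0, digits 0,1,2,3,6,9 already taken and all letters distinct): A must equal 8, so A=8.
Step 8. [col 6: E + W ≡ N (mod 10)] in column 6 we have E+W≡N with carry-in 1; given E=1 and digits 0,1,2,3,6,8,9 already taken and all letters distinct, that pins N to 7. So N=7.
Step 9. [col 6: E + W ≡ N (mod 10)] in column 6 we have E+W≡N with carry-in 1; given E=1, N=7 and digits 0,1,2,3,6,7,8,9 already taken and all letters distinct, that pins W to 5. So W=5.

Answer: A=8, B=9, E=1, L=6, N=7, Q=0, V=3, W=5, Y=2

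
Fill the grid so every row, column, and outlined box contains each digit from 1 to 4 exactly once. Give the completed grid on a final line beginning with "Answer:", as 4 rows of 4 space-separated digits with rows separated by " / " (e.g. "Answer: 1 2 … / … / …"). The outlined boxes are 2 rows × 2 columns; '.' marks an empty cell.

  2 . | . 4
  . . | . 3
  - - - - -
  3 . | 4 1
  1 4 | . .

Step 1. [r2c3∈{1,2}] in row 2, 2 fits only at r2c3. So r2c3=2.
Step 2. [r1c3∈{1}] r1c3's peers cover all but 1, so r1c3=1.
Step 3. [r3c2∈{2}] r3c2 is down to just 2 ⇒ r3c2=2.
Step 4. [r4c3∈{3}] nothing but 3 survives at r4c3. So r4c3=3.
Step 5. [r2c1∈{4}] r2c1 is down to just 4, so r2c1=4.
Step 6. [r4c4∈{2}] r4c4 is down to just 2, so r4c4=2.
Step 7. [r2c2∈{1}] r2c2's peers cover all but 1, so r2c2=1.
Step 8. [r1c2∈{3}] r1c2 has the single candidate 3, so r1c2=3.

Answer: 2 3 1 4 / 4 1 2 3 / 3 2 4 1 / 1 4 3 2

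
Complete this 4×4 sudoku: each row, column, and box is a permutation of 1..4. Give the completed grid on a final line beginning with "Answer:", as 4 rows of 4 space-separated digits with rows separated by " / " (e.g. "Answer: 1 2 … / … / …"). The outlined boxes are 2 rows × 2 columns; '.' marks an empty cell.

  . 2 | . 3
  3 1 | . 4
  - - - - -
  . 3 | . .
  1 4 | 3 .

Step 1. [r3c3∈{1,2,4}] in row 3, 4 fits only at r3c3 ⇒ r3c3=4.
Step 2. [r3c4∈{1,2}] in row 3, 1 fits only at r3c4 ⇒ r3c4=1.
Step 3. [r3c1∈{2}] nothing but 2 survives at r3c1. So r3c1=2.
Step 4. [r1c3∈{1}] r1c3 has the single candidate 1, so r1c3=1.
Step 5. [r1c1∈{4}] r1c1's peers cover all but 4. So r1c1=4.
Step 6. [r4c4∈{2}] r4c4 is down to just 2. So r4c4=2.
Step 7. [r2c3∈{2}] r2c3 has the single candidate 2, so r2c3=2.

Answer: 4 2 1 3 / 3 1 2 4 / 2 3 4 1 / 1 4 3 2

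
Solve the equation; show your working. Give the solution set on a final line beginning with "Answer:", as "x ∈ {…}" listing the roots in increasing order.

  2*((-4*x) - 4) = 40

Step 1. [2*((-4*x) - 4) = 40] 2·(inner) — divide through by 2. So div: (-4*x) - 4 = 20.
Step 2. [(-4*x) - 4 = 20] add 4: x sits inside (… - 4), so sub: -4*x = 24.
Step 3. [-4*x = 24] -4 out front; divide by -4, so div: x = -6.

Answer: x ∈ {-6}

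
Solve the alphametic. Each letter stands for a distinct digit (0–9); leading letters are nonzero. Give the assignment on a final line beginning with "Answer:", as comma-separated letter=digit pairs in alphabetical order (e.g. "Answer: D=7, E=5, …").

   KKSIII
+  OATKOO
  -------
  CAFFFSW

Step 1. [C] C is the leading digit of a 7-digit sum of two 6-digit numbers; the final carry is exactly 1, so C=1.
Step 2. [col 1: I + O ≡ W (mod 10)] O=7 is one option consistent with column 1 (I + O ≡ W (mod 10), carry-in 0) — take it. So O=7.
Step 3. [col 1: I + O ≡ W (mod 10)] W=2 is one option consistent with column 1 (I + O ≡ W (mod 10), carry-in 0) — take it ⇒ W=2.
Step 4. [col 1: I + O ≡ W (mod 10)] column 1: given O=7, W=2, carry-in 0, and digits 1,2,7 already taken and all letters distinct, I+O≡W (mod 10) forces I=5 ⇒ I=5.
Step 5. [col 2: I + O ≡ S (mod 10)] column 2 reads I+O+carry(1)=S with I=5, O=7; with digits 1,2,5,7 already taken and all letters distinct, the only value for S is 3, so S=3.
Step 6. [col 3: I + K ≡ F (mod 10)] no forcing yet in column 3 (carry-in 1); K=8 is free and consistent — try it. So K=8.
Step 7. [col 3: I + K ≡ F (mod 10)] in column 3 we have I+K≡F with carry-in 1; given I=5, K=8 and digits 1,2,3,5,7,8 already taken and all letters distinct, that pins F to 4, so F=4.
Step 8. [col 4: S + T ≡ F (mod 10)] in column 4 we have S+T≡F with carry-in 1; given S=3, F=4 and digits 1,2,3,4,5,7,8 already taken and all letters distinct, that pins T to 0, so T=0.
Step 9. [col 5: K + A ≡ F (mod 10)] in column 5 we have K+A≡F with carry-in 0; given K=8, F=4 and digits 0,1,2,3,4,5,7,8 already taken and all letters distinct, that pins A to 6, so A=6.

Answer: A=6, C=1, F=4, I=5, K=8, O=7, S=3, T=0, W=2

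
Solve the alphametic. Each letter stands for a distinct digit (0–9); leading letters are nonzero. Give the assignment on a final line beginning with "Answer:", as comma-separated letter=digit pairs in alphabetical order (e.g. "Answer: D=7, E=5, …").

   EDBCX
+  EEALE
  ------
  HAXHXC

Step 1. [col 1: X + E ≡ C (mod 10)] column 1 (X + E ≡ C (mod 10), carry-in 0) doesn't pin E yet; pick E=6 and continue ⇒ E=6.
Step 2. [col 1: X + E ≡ C (mod 10)] no forcing yet in column 1 (carry-in 0); X=2 is free and consistent — try it, so X=2.
Step 3. [H] adding two 5-digit numbers gives at most 5+1 digits, and here it does — H is that final carry and must be 1, so H=1.
Step 4. [col 1: X + E ≡ C (mod 10)] column 1 reads X+E+carry(0)=C with X=2, E=6; with digits 1,2,6 already taken and all letters distinct, the only value for C is 8. So C=8.
Step 5. [col 2: C + L ≡ X (mod 10)] in column 2 we have C+L≡X with carry-in 0; given C=8, X=2 and digits 1,2,6,8 already taken and all letters distinct, that pins L to 4. So L=4.
Step 6. [col 3: B + A ≡ H (mod 10)] several values work for B in column 3 (B + A ≡ H (mod 10), carry-in 1); try B=7. So B=7.
Step 7. [col 3: B + A ≡ H (mod 10)] from column 3 (B=7, H=1, carry-in 1, digits 1,2,4,6,7,8 already taken and all letters distinct): A must equal 3 ⇒ A=3.
Step 8. [col 4: D + E ≡ X (mod 10)] column 4 reads D+E+carry(1)=X with E=6, X=2; with digits 1,2,3,4,6,7,8 already taken and all letters distinct, the only value for D is 5, so D=5.

Answer: A=3, B=7, C=8, D=5, E=6, H=1, L=4, X=2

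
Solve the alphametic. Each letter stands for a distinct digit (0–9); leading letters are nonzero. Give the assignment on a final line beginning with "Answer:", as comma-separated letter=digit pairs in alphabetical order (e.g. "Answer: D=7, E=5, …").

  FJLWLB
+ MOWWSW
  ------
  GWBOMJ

Step 1. [col 1: B + W ≡ J (mod 10)] column 1 (B + W ≡ J (mod 10), carry-in 0) doesn't pin J yet; pick J=1 and continue. So J=1.
Step 2. [col 1: B + W ≡ J (mod 10)] several values work for W in column 1 (B + W ≡ J (mod 10), carry-in 0); try W=8, so W=8.
Step 3. [col 1: B + W ≡ J (mod 10)] column 1 reads B+W+carry(0)=J with W=8, J=1; with digits 1,8 already taken and all letters distinct, the only value for B is 3, so B=3.
Step 4. [col 2: L + S ≡ M (mod 10)] S=0 is one option consistent with column 2 (L + S ≡ M (mod 10), carry-in 1) — take it. So S=0.
Step 5. [col 2: L + S ≡ M (mod 10)] column 2 (L + S ≡ M (mod 10), carry-in 1) doesn't pin M yet; pick M=5 and continue. So M=5.
Step 6. [col 2: L + S ≡ M (mod 10)] column 2 reads L+S+carry(1)=M with S=0, M=5; with digits 0,1,3,5,8 already taken and all letters distinct, the only value for L is 4 ⇒ L=4.
Step 7. [col 3: W + W ≡ O (mod 10)] from column 3 (W=8, carry-in 0, digits 0,1,3,4,5,8 already taken and all letters distinct): O must equal 6. So O=6.
Step 8. [col 6: F + M ≡ G (mod 10)] F=2 is one option consistent with column 6 (F + M ≡ G (mod 10), carry-in 0) — take it. So F=2.
Step 9. [col 6: F + M ≡ G (mod 10)] in column 6 we have F+M≡G with carry-in 0; given F=2, M=5 and digits 0,1,2,3,4,5,6,8 already taken and all letters distinct, that pins G to 7. So G=7.

Answer: B=3, F=2, G=7, J=1, L=4, M=5, O=6, S=0, W=8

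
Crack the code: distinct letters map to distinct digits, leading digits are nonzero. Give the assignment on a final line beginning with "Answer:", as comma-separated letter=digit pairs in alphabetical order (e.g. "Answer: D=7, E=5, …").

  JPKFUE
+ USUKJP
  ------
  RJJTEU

Step 1. [col 1: E + P ≡ U (mod 10)] several values work for U in column 1 (E + P ≡ U (mod 10), carry-in 0); try U=2 ⇒ U=2.
Step 2. [col 1: E + P ≡ U (mod 10)] no forcing yet in column 1 (carry-in 0); P=4 is free and consistent — try it. So P=4.
Step 3. [col 1: E + P ≡ U (mod 10)] in column 1 we have E+P≡U with carry-in 0; given P=4, U=2 and digits 2,4 already taken and all letters distinct, that pins E to 8 ⇒ E=8.
Step 4. [col 2: U + J ≡ E (mod 10)] column 2: given U=2, E=8, carry-in 1, and digits 2,4,8 already taken and all letters distinct, U+J≡E (mod 10) forces J=5 ⇒ J=5.
Step 5. [col 3: F + K ≡ T (mod 10)] several values work for T in column 3 (F + K ≡ T (mod 10), carry-in 0); try T=9. So T=9.
Step 6. [col 3: F + K ≡ T (mod 10)] no forcing yet in column 3 (carry-in 0); K=3 is free and consistent — try it, so K=3.
Step 7. [col 3: F + K ≡ T (mod 10)] from column 3 (K=3, T=9, carry-in 0, digits 2,3,4,5,8,9 already taken and all letters distinct): F must equal 6 ⇒ F=6.
Step 8. [col 5: P + S ≡ J (mod 10)] from column 5 (P=4, J=5, carry-in 0, digits 2,3,4,5,6,8,9 already taken and all letters distinct): S must equal 1, so S=1.
Step 9. [col 6: J + U ≡ R (mod 10)] column 6: given J=5, U=2, carry-in 0, and digits 1,2,3,4,5,6,8,9 already taken and all letters distinct, J+U≡R (mod 10) forces R=7, so R=7.

Answer: E=8, F=6, J=5, K=3, P=4, R=7, S=1, T=9, U=2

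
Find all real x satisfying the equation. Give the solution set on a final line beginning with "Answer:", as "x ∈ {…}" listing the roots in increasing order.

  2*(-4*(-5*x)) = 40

Step 1. [2*(-4*(-5*x)) = 40] LHS = 2·(…); ÷2 both sides. So div: -4*(-5*x) = 20.
Step 2. [-4*(-5*x) = 20] divide by the outer -4 ⇒ div: -5*x = -5.
Step 3. [-5*x = -5] -5·(inner) — divide through by -5. So div: x = 1.

Answer: x ∈ {1}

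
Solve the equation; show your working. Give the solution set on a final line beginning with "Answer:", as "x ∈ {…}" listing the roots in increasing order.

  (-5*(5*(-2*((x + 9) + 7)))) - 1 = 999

Step 1. [(-5*(5*(-2*((x + 9) + 7)))) - 1 = 999] peel the -1: add 1 from each side. So sub: -5*(5*(-2*((x + 9) + 7))) = 1000.
Step 2. [-5*(5*(-2*((x + 9) + 7))) = 1000] LHS = -5·(…); ÷-5 both sides, so div: 5*(-2*((x + 9) + 7)) = -200.
Step 3. [5*(-2*((x + 9) + 7)) = -200] leading coefficient 5: divide by 5 ⇒ div: -2*((x + 9) + 7) = -40.
Step 4. [-2*((x + 9) + 7) = -40] LHS = -2·(…); ÷-2 both sides ⇒ div: (x + 9) + 7 = 20.
Step 5. [(x + 9) + 7 = 20] peel the +7: subtract 7 from each side, so sub: x + 9 = 13.
Step 6. [x + 9 = 13] peel the +9: subtract 9 from each side ⇒ sub: x = 4.

Answer: x ∈ {4}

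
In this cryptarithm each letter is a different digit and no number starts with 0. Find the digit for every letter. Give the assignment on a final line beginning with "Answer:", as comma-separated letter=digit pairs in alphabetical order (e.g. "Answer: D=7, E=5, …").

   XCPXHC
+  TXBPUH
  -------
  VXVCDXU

Step 1. [col 1: C + H ≡ U (mod 10)] H=3 is one option consistent with column 1 (C + H ≡ U (mod 10), carry-in 0) — take it. So H=3.
Step 2. [col 1: C + H ≡ U (mod 10)] several values work for C in column 1 (C + H ≡ U (mod 10), carry-in 0); try C=7, so C=7.
Step 3. [col 1: C + H ≡ U (mod 10)] in column 1 we have C+H≡U with carry-in 0; given C=7, H=3 and digits 3,7 already taken and all letters distinct, that pins U to 0, so U=0.
Step 4. [col 2: H + U ≡ X (mod 10)] in column 2 we have H+U≡X with carry-in 1; given H=3, U=0 and digits 0,3,7 already taken and all letters distinct, that pins X to 4. So X=4.
Step 5. [col 3: X + P ≡ D (mod 10)] column 3 (X + P ≡ D (mod 10), carry-in 0) doesn't pin D yet; pick D=6 and continue, so D=6.
Step 6. [V] V is the leading digit of a 7-digit sum of two 6-digit numbers; the final carry is exactly 1. So V=1.
Step 7. [col 3: X + P ≡ D (mod 10)] from column 3 (X=4, D=6, carry-in 0, digits 0,1,3,4,6,7 already taken and all letters distinct): P must equal 2. So P=2.
Step 8. [col 4: P + B ≡ C (mod 10)] in column 4 we have P+B≡C with carry-in 0; given P=2, C=7 and digits 0,1,2,3,4,6,7 already taken and all letters distinct, that pins B to 5. So B=5.
Step 9. [col 6: X + T ≡ X (mod 10)] column 6 reads X+T+carry(1)=X with X=4; with digits 0,1,2,3,4,5,6,7 already taken and all letters distinct, the only value for T is 9, so T=9.

Answer: B=5, C=7, D=6, H=3, P=2, T=9, U=0, V=1, X=4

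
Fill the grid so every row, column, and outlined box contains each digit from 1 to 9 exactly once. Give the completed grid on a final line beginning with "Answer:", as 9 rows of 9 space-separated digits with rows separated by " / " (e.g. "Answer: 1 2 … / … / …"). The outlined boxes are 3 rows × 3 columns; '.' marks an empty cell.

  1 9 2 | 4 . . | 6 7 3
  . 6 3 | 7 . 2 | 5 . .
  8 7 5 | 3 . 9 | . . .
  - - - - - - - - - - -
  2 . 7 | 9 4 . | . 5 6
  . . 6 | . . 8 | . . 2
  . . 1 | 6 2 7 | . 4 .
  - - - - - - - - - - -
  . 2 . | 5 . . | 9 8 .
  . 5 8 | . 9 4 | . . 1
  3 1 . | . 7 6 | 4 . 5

Step 1. [r5c4∈{1}] only 1 remains possible at r5c4, so r5c4=1.
Step 2. [r2c9∈{4,8,9}] in box 3, 8 fits only at r2c9, so r2c9=8.
Step 3. [r9c8∈{2}] only 2 remains possible at r9c8, so r9c8=2.
Step 4. [r4c6∈{3}] r4c6 is down to just 3, so r4c6=3.
Step 5. [r7c1∈{4,6,7}] row 7 places 6 nowhere but r7c1. So r7c1=6.
Step 6. [r2c5∈{1}] only 1 remains possible at r2c5. So r2c5=1.
Step 7. [r5c7∈{3,7}] 7 has one home in row 5: r5c7 ⇒ r5c7=7.
Step 8. [r6c1∈{5,9}] r6c1 is the only open cell in row 6 admitting 5, so r6c1=5.
Step 9. [r5c1∈{4,9}] in col 1, 9 fits only at r5c1, so r5c1=9.
Step 10. [r5c8∈{3}] r5c8's peers cover all but 3. So r5c8=3.
Step 11. [r4c7∈{1,8}] 1 has one home in row 4: r4c7, so r4c7=1.
Step 12. [r5c5∈{5}] r5c5's peers cover all but 5, so r5c5=5.
Step 13. [r6c7∈{8}] r6c7's peers cover all but 8, so r6c7=8.
Step 14. [r5c2∈{4}] r5c2's peers cover all but 4 ⇒ r5c2=4.
Step 15. [r8c1∈{7}] only 7 remains possible at r8c1. So r8c1=7.
Step 16. [r7c5∈{3}] r7c5's peers cover all but 3, so r7c5=3.
Step 17. [r6c9∈{9}] nothing but 9 survives at r6c9, so r6c9=9.
Step 18. [r8c8∈{6}] nothing but 6 survives at r8c8, so r8c8=6.
Step 19. [r2c1∈{4}] r2c1 is down to just 4, so r2c1=4.
Step 20. [r1c5∈{8}] r1c5's peers cover all but 8. So r1c5=8.
Step 21. [r2c8∈{9}] nothing but 9 survives at r2c8, so r2c8=9.
Step 22. [r4c2∈{8}] r4c2's peers cover all but 8 ⇒ r4c2=8.
Step 23. [r1c6∈{5}] only 5 remains possible at r1c6. So r1c6=5.
Step 24. [r3c8∈{1}] r3c8 has the single candidate 1. So r3c8=1.
Step 25. [r7c6∈{1}] r7c6 is down to just 1, so r7c6=1.
Step 26. [r8c4∈{2}] nothing but 2 survives at r8c4. So r8c4=2.
Step 27. [r7c3∈{4}] r7c3 is down to just 4, so r7c3=4.
Step 28. [r3c5∈{6}] nothing but 6 survives at r3c5, so r3c5=6.
Step 29. [r7c9∈{7}] nothing but 7 survives at r7c9 ⇒ r7c9=7.
Step 30. [r3c9∈{4}] r3c9's peers cover all but 4, so r3c9=4.
Step 31. [r6c2∈{3}] r6c2's peers cover all but 3, so r6c2=3.
Step 32. [r8c7∈{3}] r8c7 has the single candidate 3, so r8c7=3.
Step 33. [r9c3∈{9}] only 9 remains possible at r9c3. So r9c3=9.
Step 34. [r9c4∈{8}] only 8 remains possible at r9c4. So r9c4=8.
Step 35. [r3c7∈{2}] r3c7 has the single candidate 2 ⇒ r3c7=2.

Answer: 1 9 2 4 8 5 6 7 3 / 4 6 3 7 1 2 5 9 8 / 8 7 5 3 6 9 2 1 4 / 2 8 7 9 4 3 1 5 6 / 9 4 6 1 5 8 7 3 2 / 5 3 1 6 2 7 8 4 9 / 6 2 4 5 3 1 9 8 7 / 7 5 8 2 9 4 3 6 1 / 3 1 9 8 7 6 4 2 5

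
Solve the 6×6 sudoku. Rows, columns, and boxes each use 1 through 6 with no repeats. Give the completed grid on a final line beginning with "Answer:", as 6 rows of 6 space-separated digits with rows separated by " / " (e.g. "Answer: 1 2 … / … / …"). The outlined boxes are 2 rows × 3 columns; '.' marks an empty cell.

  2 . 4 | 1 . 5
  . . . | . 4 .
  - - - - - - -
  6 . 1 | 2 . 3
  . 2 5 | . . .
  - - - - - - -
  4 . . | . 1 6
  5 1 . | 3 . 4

Step 1. [r2c4∈{6}] r2c4 is down to just 6, so r2c4=6.
Step 2. [r2c3∈{3}] r2c3 is down to just 3. So r2c3=3.
Step 3. [r6c5∈{2}] nothing but 2 survives at r6c5. So r6c5=2.
Step 4. [r3c2∈{4}] nothing but 4 survives at r3c2 ⇒ r3c2=4.
Step 5. [r2c6∈{2}] r2c6 has the single candidate 2, so r2c6=2.
Step 6. [r1c2∈{6}] r1c2 is down to just 6 ⇒ r1c2=6.
Step 7. [r4c5∈{6}] only 6 remains possible at r4c5 ⇒ r4c5=6.
Step 8. [r5c4∈{5}] r5c4's peers cover all but 5. So r5c4=5.
Step 9. [r5c3∈{2}] r5c3 has the single candidate 2. So r5c3=2.
Step 10. [r2c1∈{1}] r2c1's peers cover all but 1. So r2c1=1.
Step 11. [r6c3∈{6}] r6c3 is down to just 6 ⇒ r6c3=6.
Step 12. [r2c2∈{5}] r2c2 has the single candidate 5, so r2c2=5.
Step 13. [r5c2∈{3}] r5c2 has the single candidate 3. So r5c2=3.
Step 14. [r4c4∈{4}] r4c4 has the single candidate 4 ⇒ r4c4=4.
Step 15. [r3c5∈{5}] nothing but 5 survives at r3c5, so r3c5=5.
Step 16. [r1c5∈{3}] r1c5's peers cover all but 3. So r1c5=3.
Step 17. [r4c6∈{1}] nothing but 1 survives at r4c6. So r4c6=1.
Step 18. [r4c1∈{3}] nothing but 3 survives at r4c1 ⇒ r4c1=3.

Answer: 2 6 4 1 3 5 / 1 5 3 6 4 2 / 6 4 1 2 5 3 / 3 2 5 4 6 1 / 4 3 2 5 1 6 / 5 1 6 3 2 4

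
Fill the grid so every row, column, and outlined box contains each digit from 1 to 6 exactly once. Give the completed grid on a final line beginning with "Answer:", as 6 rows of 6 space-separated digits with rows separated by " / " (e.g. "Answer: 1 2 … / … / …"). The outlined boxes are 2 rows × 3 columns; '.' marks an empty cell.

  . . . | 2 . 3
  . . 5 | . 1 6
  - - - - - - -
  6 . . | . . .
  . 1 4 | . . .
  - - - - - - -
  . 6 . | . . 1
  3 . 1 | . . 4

Step 1. [r1c5∈{4,5}] in row 1, 5 fits only at r1c5 ⇒ r1c5=5.
Step 2. [r5c1∈{2,4,5}] row 5 places 4 nowhere but r5c1 ⇒ r5c1=4.
Step 3. [r3c3∈{2,3}] across col 3, 3 lands solely at r3c3, so r3c3=3.
Step 4. [r5c4∈{3,5}] across row 5, 5 lands solely at r5c4, so r5c4=5.
Step 5. [r4c1∈{2,5}] col 1 places 5 nowhere but r4c1 ⇒ r4c1=5.
Step 6. [r3c2∈{2}] only 2 remains possible at r3c2, so r3c2=2.
Step 7. [r6c5∈{2,6}] r6c5 is the only open cell in row 6 admitting 2 ⇒ r6c5=2.
Step 8. [r2c4∈{4}] r2c4's peers cover all but 4 ⇒ r2c4=4.
Step 9. [r4c4∈{3,6}] col 4 places 3 nowhere but r4c4 ⇒ r4c4=3.
Step 10. [r1c2∈{4}] r1c2 is down to just 4. So r1c2=4.
Step 11. [r1c3∈{6}] r1c3 is down to just 6, so r1c3=6.
Step 12. [r6c4∈{6}] r6c4 has the single candidate 6. So r6c4=6.
Step 13. [r3c4∈{1}] nothing but 1 survives at r3c4 ⇒ r3c4=1.
Step 14. [r4c6∈{2}] only 2 remains possible at r4c6 ⇒ r4c6=2.
Step 15. [r3c6∈{5}] r3c6 is down to just 5, so r3c6=5.
Step 16. [r4c5∈{6}] nothing but 6 survives at r4c5, so r4c5=6.
Step 17. [r2c1∈{2}] nothing but 2 survives at r2c1. So r2c1=2.
Step 18. [r3c5∈{4}] nothing but 4 survives at r3c5 ⇒ r3c5=4.
Step 19. [r5c3∈{2}] r5c3 is down to just 2, so r5c3=2.
Step 20. [r5c5∈{3}] r5c5 is down to just 3, so r5c5=3.
Step 21. [r6c2∈{5}] nothing but 5 survives at r6c2, so r6c2=5.
Step 22. [r1c1∈{1}] r1c1 has the single candidate 1. So r1c1=1.
Step 23. [r2c2∈{3}] nothing but 3 survives at r2c2. So r2c2=3.

Answer: 1 4 6 2 5 3 / 2 3 5 4 1 6 / 6 2 3 1 4 5 / 5 1 4 3 6 2 / 4 6 2 5 3 1 / 3 5 1 6 2 4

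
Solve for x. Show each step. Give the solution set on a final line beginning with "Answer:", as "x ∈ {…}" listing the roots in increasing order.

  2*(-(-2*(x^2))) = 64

Step 1. [2*(-(-2*(x^2))) = 64] leading coefficient 2: divide by 2. So div: -(-2*(x^2)) = 32.
Step 2. [-(-2*(x^2)) = 32] leading − — multiply by −1 ⇒ neg: -2*(x^2) = -32.
Step 3. [-2*(x^2) = -32] -2·(inner) — divide through by -2, so div: x^2 = 16.
Step 4. [x^2 = 16] √ both sides: 16 ≥ 0 gives two branches ⇒ sqrt: x = 4 or -4.

Answer: x ∈ {-4, 4}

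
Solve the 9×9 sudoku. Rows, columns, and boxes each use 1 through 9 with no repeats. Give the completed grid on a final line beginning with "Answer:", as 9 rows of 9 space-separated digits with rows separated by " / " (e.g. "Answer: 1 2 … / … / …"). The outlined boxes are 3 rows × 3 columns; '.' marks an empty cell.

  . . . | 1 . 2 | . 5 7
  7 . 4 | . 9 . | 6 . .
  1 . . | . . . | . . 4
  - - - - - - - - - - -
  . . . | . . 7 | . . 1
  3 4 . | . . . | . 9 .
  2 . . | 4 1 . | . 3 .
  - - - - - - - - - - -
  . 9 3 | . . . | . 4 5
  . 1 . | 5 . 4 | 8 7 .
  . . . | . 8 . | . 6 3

Step 1. [r8c5∈{2,3,6}] r8c5 is the only open cell in row 8 admitting 3. So r8c5=3.
Step 2. [r4c4∈{2,3,6,8,9}] 3 has one home in row 4: r4c4. So r4c4=3.
Step 3. [r2c4∈{8}] r2c4 is down to just 8 ⇒ r2c4=8.
Step 4. [r2c9∈{2}] nothing but 2 survives at r2c9 ⇒ r2c9=2.
Step 5. [r6c6∈{5,6,8,9}] box 5 places 9 nowhere but r6c6, so r6c6=9.
Step 6. [r4c8∈{2,8}] across col 8, 2 lands solely at r4c8, so r4c8=2.
Step 7. [r5c6∈{5,6,8}] in col 6, 8 fits only at r5c6 ⇒ r5c6=8.
Step 8. [r8c1∈{6}] nothing but 6 survives at r8c1 ⇒ r8c1=6.
Step 9. [r5c9∈{6}] r5c9 is down to just 6. So r5c9=6.
Step 10. [r4c5∈{5,6}] in box 5, 6 fits only at r4c5, so r4c5=6.
Step 11. [r5c5∈{2,5}] in box 5, 5 fits only at r5c5, so r5c5=5.
Step 12. [r7c5∈{2,7}] in col 5, 2 fits only at r7c5, so r7c5=2.
Step 13. [r9c7∈{1,2,9}] col 7 places 2 nowhere but r9c7 ⇒ r9c7=2.
Step 14. [r3c2∈{2,3,5,6,8}] in col 2, 2 fits only at r3c2 ⇒ r3c2=2.
Step 15. [r7c4∈{6,7}] row 7 places 7 nowhere but r7c4. So r7c4=7.
Step 16. [r7c6∈{1,6}] in row 7, 6 fits only at r7c6 ⇒ r7c6=6.
Step 17. [r7c1∈{8}] nothing but 8 survives at r7c1, so r7c1=8.
Step 18. [r1c1∈{9}] only 9 remains possible at r1c1 ⇒ r1c1=9.
Step 19. [r4c1∈{5}] r4c1's peers cover all but 5 ⇒ r4c1=5.
Step 20. [r4c2∈{8}] only 8 remains possible at r4c2 ⇒ r4c2=8.
Step 21. [r1c3∈{6,8}] row 1 places 8 nowhere but r1c3 ⇒ r1c3=8.
Step 22. [r1c2∈{3,6}] r1c2 is the only open cell in row 1 admitting 6 ⇒ r1c2=6.
Step 23. [r6c2∈{7}] nothing but 7 survives at r6c2 ⇒ r6c2=7.
Step 24. [r3c3∈{5}] only 5 remains possible at r3c3 ⇒ r3c3=5.
Step 25. [r3c6∈{3}] only 3 remains possible at r3c6. So r3c6=3.
Step 26. [r3c4∈{6}] r3c4's peers cover all but 6, so r3c4=6.
Step 27. [r9c2∈{5}] r9c2 has the single candidate 5 ⇒ r9c2=5.
Step 28. [r2c8∈{1}] r2c8 has the single candidate 1 ⇒ r2c8=1.
Step 29. [r6c3∈{6}] nothing but 6 survives at r6c3, so r6c3=6.
Step 30. [r2c2∈{3}] r2c2's peers cover all but 3 ⇒ r2c2=3.
Step 31. [r5c7∈{7}] r5c7 has the single candidate 7, so r5c7=7.
Step 32. [r4c7∈{4}] r4c7's peers cover all but 4 ⇒ r4c7=4.
Step 33. [r6c7∈{5}] r6c7 is down to just 5. So r6c7=5.
Step 34. [r1c5∈{4}] r1c5's peers cover all but 4. So r1c5=4.
Step 35. [r9c1∈{4}] r9c1 has the single candidate 4 ⇒ r9c1=4.
Step 36. [r2c6∈{5}] r2c6's peers cover all but 5. So r2c6=5.
Step 37. [r4c3∈{9}] nothing but 9 survives at r4c3. So r4c3=9.
Step 38. [r5c4∈{2}] r5c4's peers cover all but 2, so r5c4=2.
Step 39. [r8c3∈{2}] r8c3 has the single candidate 2, so r8c3=2.
Step 40. [r5c3∈{1}] nothing but 1 survives at r5c3 ⇒ r5c3=1.
Step 41. [r8c9∈{9}] r8c9 is down to just 9, so r8c9=9.
Step 42. [r6c9∈{8}] nothing but 8 survives at r6c9 ⇒ r6c9=8.
Step 43. [r3c8∈{8}] r3c8 has the single candidate 8, so r3c8=8.
Step 44. [r1c7∈{3}] r1c7's peers cover all but 3, so r1c7=3.
Step 45. [r7c7∈{1}] nothing but 1 survives at r7c7 ⇒ r7c7=1.
Step 46. [r3c5∈{7}] nothing but 7 survives at r3c5, so r3c5=7.
Step 47. [r9c3∈{7}] r9c3's peers cover all but 7. So r9c3=7.
Step 48. [r3c7∈{9}] r3c7's peers cover all but 9 ⇒ r3c7=9.
Step 49. [r9c4∈{9}] r9c4's peers cover all but 9, so r9c4=9.
Step 50. [r9c6∈{1}] only 1 remains possible at r9c6. So r9c6=1.

Answer: 9 6 8 1 4 2 3 5 7 / 7 3 4 8 9 5 6 1 2 / 1 2 5 6 7 3 9 8 4 / 5 8 9 3 6 7 4 2 1 / 3 4 1 2 5 8 7 9 6 / 2 7 6 4 1 9 5 3 8 / 8 9 3 7 2 6 1 4 5 / 6 1 2 5 3 4 8 7 9 / 4 5 7 9 8 1 2 6 3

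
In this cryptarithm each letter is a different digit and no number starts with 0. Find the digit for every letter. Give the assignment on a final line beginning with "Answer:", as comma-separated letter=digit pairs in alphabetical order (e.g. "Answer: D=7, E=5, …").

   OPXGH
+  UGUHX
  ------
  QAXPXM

Step 1. [col 1: H + X ≡ M (mod 10)] several values work for X in column 1 (H + X ≡ M (mod 10), carry-in 0); try X=2, so X=2.
Step 2. [Q] the sum has 6 digits but both addends have 5; that extra leading digit Q is the final carry, namely 1. So Q=1.
Step 3. [col 1: H + X ≡ M (mod 10)] no forcing yet in column 1 (carry-in 0); H=8 is free and consistent — try it, so H=8.
Step 4. [col 1: H + X ≡ M (mod 10)] column 1: given H=8, X=2, carry-in 0, and digits 1,2,8 already taken and all letters distinct, H+X≡M (mod 10) forces M=0, so M=0.
Step 5. [col 2: G + H ≡ X (mod 10)] column 2 reads G+H+carry(1)=X with H=8, X=2; with digits 0,1,2,8 already taken and all letters distinct, the only value for G is 3, so G=3.
Step 6. [col 3: X + U ≡ P (mod 10)] several values work for P in column 3 (X + U ≡ P (mod 10), carry-in 1); try P=9. So P=9.
Step 7. [col 3: X + U ≡ P (mod 10)] in column 3 we have X+U≡P with carry-in 1; given X=2, P=9 and digits 0,1,2,3,8,9 already taken and all letters distinct, that pins U to 6 ⇒ U=6.
Step 8. [col 5: O + U ≡ A (mod 10)] column 5: given U=6, carry-in 1, and digits 0,1,2,3,6,8,9 already taken and all letters distinct, O+U≡A (mod 10) forces O=7. So O=7.
Step 9. [col 5: O + U ≡ A (mod 10)] in column 5 we have O+U≡A with carry-in 1; given O=7, U=6 and digits 0,1,2,3,6,7,8,9 already taken and all letters distinct, that pins A to 4 ⇒ A=4.

Answer: A=4, G=3, H=8, M=0, O=7, P=9, Q=1, U=6, X=2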